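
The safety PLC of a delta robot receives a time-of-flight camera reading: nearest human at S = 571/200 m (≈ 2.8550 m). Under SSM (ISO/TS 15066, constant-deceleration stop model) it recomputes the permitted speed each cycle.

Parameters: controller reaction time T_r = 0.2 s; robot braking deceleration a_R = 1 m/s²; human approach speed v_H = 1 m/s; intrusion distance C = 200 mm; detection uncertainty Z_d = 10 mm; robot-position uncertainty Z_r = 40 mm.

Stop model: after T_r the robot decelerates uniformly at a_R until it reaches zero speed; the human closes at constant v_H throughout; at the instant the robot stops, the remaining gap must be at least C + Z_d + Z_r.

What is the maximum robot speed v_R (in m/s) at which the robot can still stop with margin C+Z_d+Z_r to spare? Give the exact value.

v_R_max = 13/10 m/s = 1.3000 m/s

quadratic (1/2)·v² + (6/5)·v + (-481/200) = 0
  disc = (6/5)² − 4·(1/2)·(-481/200) = 25/4 ; √disc = 5/2
  v_R = (−(6/5) + 5/2) / (2·(1/2)) = 13/10 m/s
check:
T_s = v_R/a_R = (13/10)/1 = 1.3000 s
reaction-phase robot travel = 1.3000·0.2000 = 0.2600 m
braking distance = 1.3000²/(2·1.0000) = 0.8450 m
person approaches 1.0000·(0.2000+1.3000) = 1.5000 m
residual clearance needed = 0.2000+0.0100+0.0400 = 0.2500 m
sum ≈ 0.2600+0.8450+1.5000+0.2500 ≈ 2.8550 m = S ✓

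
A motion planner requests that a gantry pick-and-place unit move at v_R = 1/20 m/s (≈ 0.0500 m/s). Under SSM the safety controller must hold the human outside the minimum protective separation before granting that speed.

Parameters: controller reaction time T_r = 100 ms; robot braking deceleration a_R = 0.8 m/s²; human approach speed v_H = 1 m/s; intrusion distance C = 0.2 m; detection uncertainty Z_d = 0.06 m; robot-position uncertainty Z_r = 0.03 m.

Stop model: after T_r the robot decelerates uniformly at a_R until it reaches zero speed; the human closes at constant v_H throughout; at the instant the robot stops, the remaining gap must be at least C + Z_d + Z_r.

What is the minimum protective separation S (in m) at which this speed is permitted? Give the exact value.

S_min = 1469/3200 m = 0.4591 m

stop time T_s = (1/20)/(4/5) = 0.0625 s
robot covers v_R·T_r = 0.0500·0.1000 = 0.0050 m before braking
robot under decel: 0.0500²/(2·0.8000) = 0.0016 m
human closes 1.0000·0.1625 = 0.1625 m
residual clearance needed = 0.2000+0.0600+0.0300 = 0.2900 m
S_min ≈ 0.0050+0.0016+0.1625+0.2900  ⇒  S_min = 1469/3200 m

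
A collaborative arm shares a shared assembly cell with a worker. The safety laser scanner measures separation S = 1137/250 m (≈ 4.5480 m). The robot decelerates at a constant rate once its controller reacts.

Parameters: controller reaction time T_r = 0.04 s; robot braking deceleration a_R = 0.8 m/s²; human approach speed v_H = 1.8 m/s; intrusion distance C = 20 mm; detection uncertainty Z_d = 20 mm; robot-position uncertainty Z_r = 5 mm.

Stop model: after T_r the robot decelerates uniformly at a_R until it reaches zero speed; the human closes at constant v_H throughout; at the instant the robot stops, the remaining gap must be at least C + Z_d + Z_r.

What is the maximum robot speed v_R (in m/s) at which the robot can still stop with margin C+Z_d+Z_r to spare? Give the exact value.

v_R_max = 7/5 m/s = 1.4000 m/s

collect terms ⇒ (5/8)·v_R² + (229/100)·v_R + (-4431/1000) = 0
  disc = (229/100)² − 4·(5/8)·(-4431/1000) = 10201/625 ; √disc = 101/25
  v_R = (−(229/100) + 101/25) / (2·(5/8)) = 7/5 m/s
check:
braking lasts T_s = (7/5)/(4/5) = 1.7500 s
robot in T_r: 1.4000·0.0400 = 0.0560 m
robot under decel: 1.4000²/(2·0.8000) = 1.2250 m
human over T_r+T_s: 1.8000·(0.0400+1.7500) = 3.2220 m
margins: 0.0200+0.0200+0.0050 = 0.0450 m
sum ≈ 0.0560+1.2250+3.2220+0.0450 ≈ 4.5480 m = S ✓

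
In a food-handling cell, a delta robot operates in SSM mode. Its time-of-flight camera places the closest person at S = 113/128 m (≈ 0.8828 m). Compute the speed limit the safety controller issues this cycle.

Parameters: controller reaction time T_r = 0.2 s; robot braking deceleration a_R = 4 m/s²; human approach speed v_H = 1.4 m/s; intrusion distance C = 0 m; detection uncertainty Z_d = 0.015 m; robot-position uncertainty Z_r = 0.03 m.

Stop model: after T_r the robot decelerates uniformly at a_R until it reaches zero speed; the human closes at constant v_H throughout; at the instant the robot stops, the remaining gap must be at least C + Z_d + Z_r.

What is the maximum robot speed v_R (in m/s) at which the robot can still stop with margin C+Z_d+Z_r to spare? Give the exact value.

v_R_max = 17/20 m/s = 0.8500 m/s

quadratic (1/8)·v² + (11/20)·v + (-357/640) = 0
  disc = (11/20)² − 4·(1/8)·(-357/640) = 3721/6400 ; √disc = 61/80
  v_R = (−(11/20) + 61/80) / (2·(1/8)) = 17/20 m/s
check:
stop time T_s = (17/20)/4 = 0.2125 s
reaction-phase robot travel = 0.8500·0.2000 = 0.1700 m
braking distance = 0.8500²/(2·4.0000) = 0.0903 m
human closes 1.4000·0.4125 = 0.5775 m
residual clearance needed = 0.0000+0.0150+0.0300 = 0.0450 m
sum ≈ 0.1700+0.0903+0.5775+0.0450 ≈ 0.8828 m = S ✓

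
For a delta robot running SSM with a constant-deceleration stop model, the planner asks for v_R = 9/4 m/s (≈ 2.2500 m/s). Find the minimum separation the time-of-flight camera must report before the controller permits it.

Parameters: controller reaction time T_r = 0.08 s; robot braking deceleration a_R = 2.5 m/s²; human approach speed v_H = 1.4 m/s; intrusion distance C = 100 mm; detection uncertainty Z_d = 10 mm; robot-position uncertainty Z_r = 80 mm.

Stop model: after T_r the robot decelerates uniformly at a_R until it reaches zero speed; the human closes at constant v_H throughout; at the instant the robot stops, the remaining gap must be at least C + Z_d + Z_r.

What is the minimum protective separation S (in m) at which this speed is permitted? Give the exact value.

stop time T_s = (9/4)/(5/2) = 0.9000 s
robot covers v_R·T_r = 2.2500·0.0800 = 0.1800 m before braking
robot covers 2.2500·0.9000 − ½·2.5000·0.9000² = 1.0125 m while stopping
human closes 1.4000·0.9800 = 1.3720 m
C+Z_d+Z_r = 0.1000+0.0100+0.0800 = 0.1900 m
S_min ≈ 0.1800+1.0125+1.3720+0.1900  ⇒  S_min = 5509/2000 m

S_min = 5509/2000 m = 2.7545 m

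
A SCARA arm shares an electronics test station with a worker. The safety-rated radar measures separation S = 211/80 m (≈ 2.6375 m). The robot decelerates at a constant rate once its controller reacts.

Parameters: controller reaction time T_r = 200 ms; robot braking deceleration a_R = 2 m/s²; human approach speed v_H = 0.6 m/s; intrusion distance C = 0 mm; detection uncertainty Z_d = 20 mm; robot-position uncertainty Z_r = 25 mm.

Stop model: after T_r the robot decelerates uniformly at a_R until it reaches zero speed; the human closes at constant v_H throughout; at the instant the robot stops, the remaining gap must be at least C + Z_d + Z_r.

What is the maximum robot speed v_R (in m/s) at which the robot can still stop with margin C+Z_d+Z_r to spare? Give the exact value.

v_R_max = 23/10 m/s = 2.3000 m/s

at the boundary: (1/4)·v² + (1/2)·v + (-989/400) = 0
  disc = (1/2)² − 4·(1/4)·(-989/400) = 1089/400 ; √disc = 33/20
  v_R = (−(1/2) + 33/20) / (2·(1/4)) = 23/10 m/s
check:
braking lasts T_s = (23/10)/2 = 1.1500 s
robot covers v_R·T_r = 2.3000·0.2000 = 0.4600 m before braking
robot covers 2.3000·1.1500 − ½·2.0000·1.1500² = 1.3225 m while stopping
human closes 0.6000·1.3500 = 0.8100 m
C+Z_d+Z_r = 0.0000+0.0200+0.0250 = 0.0450 m
sum ≈ 0.4600+1.3225+0.8100+0.0450 ≈ 2.6375 m = S ✓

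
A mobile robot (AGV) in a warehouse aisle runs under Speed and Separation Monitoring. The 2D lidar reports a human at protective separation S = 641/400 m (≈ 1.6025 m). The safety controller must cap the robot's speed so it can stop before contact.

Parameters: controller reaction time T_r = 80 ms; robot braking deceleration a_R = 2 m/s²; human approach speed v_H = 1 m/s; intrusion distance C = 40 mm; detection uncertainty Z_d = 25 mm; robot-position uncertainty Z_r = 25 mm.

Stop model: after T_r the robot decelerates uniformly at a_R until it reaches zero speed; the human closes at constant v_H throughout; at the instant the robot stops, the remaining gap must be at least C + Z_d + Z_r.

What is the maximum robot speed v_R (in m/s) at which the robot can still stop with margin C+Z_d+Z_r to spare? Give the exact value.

quadratic (1/4)·v² + (29/50)·v + (-573/400) = 0
  disc = (29/50)² − 4·(1/4)·(-573/400) = 17689/10000 ; √disc = 133/100
  v_R = (−(29/50) + 133/100) / (2·(1/4)) = 3/2 m/s
check:
stop time T_s = (3/2)/2 = 0.7500 s
robot in T_r: 1.5000·0.0800 = 0.1200 m
braking distance = 1.5000²/(2·2.0000) = 0.5625 m
human closes 1.0000·0.8300 = 0.8300 m
residual clearance needed = 0.0400+0.0250+0.0250 = 0.0900 m
sum ≈ 0.1200+0.5625+0.8300+0.0900 ≈ 1.6025 m = S ✓

v_R_max = 3/2 m/s = 1.5000 m/s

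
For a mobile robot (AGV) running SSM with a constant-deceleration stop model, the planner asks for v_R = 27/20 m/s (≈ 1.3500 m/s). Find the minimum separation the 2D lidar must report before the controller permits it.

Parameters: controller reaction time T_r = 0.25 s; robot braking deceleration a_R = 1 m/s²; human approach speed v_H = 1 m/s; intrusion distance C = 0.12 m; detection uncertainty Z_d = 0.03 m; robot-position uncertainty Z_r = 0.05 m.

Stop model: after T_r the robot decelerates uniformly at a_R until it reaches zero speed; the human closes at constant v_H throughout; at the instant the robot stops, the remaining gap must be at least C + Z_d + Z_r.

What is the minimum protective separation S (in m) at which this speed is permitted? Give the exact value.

S_min = 2439/800 m = 3.0488 m

T_s = v_R/a_R = (27/20)/1 = 1.3500 s
robot covers v_R·T_r = 1.3500·0.2500 = 0.3375 m before braking
braking distance = 1.3500²/(2·1.0000) = 0.9113 m
human closes 1.0000·1.6000 = 1.6000 m
residual clearance needed = 0.1200+0.0300+0.0500 = 0.2000 m
S_min ≈ 0.3375+0.9113+1.6000+0.2000  ⇒  S_min = 2439/800 m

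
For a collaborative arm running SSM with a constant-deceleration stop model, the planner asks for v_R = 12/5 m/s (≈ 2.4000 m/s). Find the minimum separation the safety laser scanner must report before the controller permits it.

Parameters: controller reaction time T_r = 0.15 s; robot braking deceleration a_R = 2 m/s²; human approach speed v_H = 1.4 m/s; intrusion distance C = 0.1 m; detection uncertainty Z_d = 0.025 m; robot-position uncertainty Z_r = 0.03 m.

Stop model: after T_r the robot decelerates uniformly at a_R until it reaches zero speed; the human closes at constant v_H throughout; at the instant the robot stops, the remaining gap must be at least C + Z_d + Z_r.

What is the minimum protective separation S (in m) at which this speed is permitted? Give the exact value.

S_min = 769/200 m = 3.8450 m

stop time T_s = (12/5)/2 = 1.2000 s
reaction-phase robot travel = 2.4000·0.1500 = 0.3600 m
robot under decel: 2.4000²/(2·2.0000) = 1.4400 m
human over T_r+T_s: 1.4000·(0.1500+1.2000) = 1.8900 m
C+Z_d+Z_r = 0.1000+0.0250+0.0300 = 0.1550 m
S_min ≈ 0.3600+1.4400+1.8900+0.1550  ⇒  S_min = 769/200 m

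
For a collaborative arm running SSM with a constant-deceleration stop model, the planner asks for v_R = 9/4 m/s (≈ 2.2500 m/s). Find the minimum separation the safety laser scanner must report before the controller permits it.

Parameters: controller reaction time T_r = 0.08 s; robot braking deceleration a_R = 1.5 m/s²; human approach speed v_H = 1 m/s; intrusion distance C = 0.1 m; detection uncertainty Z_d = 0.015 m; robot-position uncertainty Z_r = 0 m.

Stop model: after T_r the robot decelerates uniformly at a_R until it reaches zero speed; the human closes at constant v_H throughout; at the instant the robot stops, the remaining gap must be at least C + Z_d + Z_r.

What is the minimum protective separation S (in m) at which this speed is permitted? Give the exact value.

braking lasts T_s = (9/4)/(3/2) = 1.5000 s
reaction-phase robot travel = 2.2500·0.0800 = 0.1800 m
braking distance = 2.2500²/(2·1.5000) = 1.6875 m
human closes 1.0000·1.5800 = 1.5800 m
C+Z_d+Z_r = 0.1000+0.0150+0.0000 = 0.1150 m
S_min ≈ 0.1800+1.6875+1.5800+0.1150  ⇒  S_min = 57/16 m

S_min = 57/16 m = 3.5625 m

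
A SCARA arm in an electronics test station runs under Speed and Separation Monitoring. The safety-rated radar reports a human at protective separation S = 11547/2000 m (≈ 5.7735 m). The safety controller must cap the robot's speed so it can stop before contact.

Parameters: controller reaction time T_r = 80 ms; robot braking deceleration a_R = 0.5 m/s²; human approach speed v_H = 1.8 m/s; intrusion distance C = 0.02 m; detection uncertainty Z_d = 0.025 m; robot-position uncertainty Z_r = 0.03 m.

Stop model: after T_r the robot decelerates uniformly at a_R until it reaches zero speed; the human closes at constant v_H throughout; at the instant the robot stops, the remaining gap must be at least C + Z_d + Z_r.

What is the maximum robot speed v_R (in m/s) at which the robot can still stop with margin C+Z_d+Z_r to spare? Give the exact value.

v_R_max = 23/20 m/s = 1.1500 m/s

collect terms ⇒ (1)·v_R² + (92/25)·v_R + (-11109/2000) = 0
  disc = (92/25)² − 4·(1)·(-11109/2000) = 89401/2500 ; √disc = 299/50
  v_R = (−(92/25) + 299/50) / (2·(1)) = 23/20 m/s
check:
T_s = v_R/a_R = (23/20)/(1/2) = 2.3000 s
robot in T_r: 1.1500·0.0800 = 0.0920 m
robot under decel: 1.1500²/(2·0.5000) = 1.3225 m
person approaches 1.8000·(0.0800+2.3000) = 4.2840 m
margins: 0.0200+0.0250+0.0300 = 0.0750 m
sum ≈ 0.0920+1.3225+4.2840+0.0750 ≈ 5.7735 m = S ✓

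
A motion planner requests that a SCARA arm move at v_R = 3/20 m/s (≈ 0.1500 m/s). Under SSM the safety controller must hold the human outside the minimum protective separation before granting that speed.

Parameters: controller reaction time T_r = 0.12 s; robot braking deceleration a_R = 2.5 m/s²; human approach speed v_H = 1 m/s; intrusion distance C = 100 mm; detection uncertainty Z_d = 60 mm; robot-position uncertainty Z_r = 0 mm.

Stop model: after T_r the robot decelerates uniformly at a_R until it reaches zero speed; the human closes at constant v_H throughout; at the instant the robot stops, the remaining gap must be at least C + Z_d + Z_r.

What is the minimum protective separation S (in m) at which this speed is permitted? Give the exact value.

S_min = 29/80 m = 0.3625 m

T_s = v_R/a_R = (3/20)/(5/2) = 0.0600 s
robot covers v_R·T_r = 0.1500·0.1200 = 0.0180 m before braking
braking distance = 0.1500²/(2·2.5000) = 0.0045 m
human over T_r+T_s: 1.0000·(0.1200+0.0600) = 0.1800 m
margins: 0.1000+0.0600+0.0000 = 0.1600 m
S_min ≈ 0.0180+0.0045+0.1800+0.1600  ⇒  S_min = 29/80 m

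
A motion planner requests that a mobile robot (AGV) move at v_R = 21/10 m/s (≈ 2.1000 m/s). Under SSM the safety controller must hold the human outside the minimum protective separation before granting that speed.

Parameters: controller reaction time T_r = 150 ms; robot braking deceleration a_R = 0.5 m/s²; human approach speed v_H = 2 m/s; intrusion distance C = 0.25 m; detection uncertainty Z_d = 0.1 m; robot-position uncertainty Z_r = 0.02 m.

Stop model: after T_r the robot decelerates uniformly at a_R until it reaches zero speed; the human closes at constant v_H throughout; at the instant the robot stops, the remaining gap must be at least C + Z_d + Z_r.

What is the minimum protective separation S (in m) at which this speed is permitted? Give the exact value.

stop time T_s = (21/10)/(1/2) = 4.2000 s
robot covers v_R·T_r = 2.1000·0.1500 = 0.3150 m before braking
braking distance = 2.1000²/(2·0.5000) = 4.4100 m
human over T_r+T_s: 2.0000·(0.1500+4.2000) = 8.7000 m
residual clearance needed = 0.2500+0.1000+0.0200 = 0.3700 m
S_min ≈ 0.3150+4.4100+8.7000+0.3700  ⇒  S_min = 2759/200 m

S_min = 2759/200 m = 13.7950 m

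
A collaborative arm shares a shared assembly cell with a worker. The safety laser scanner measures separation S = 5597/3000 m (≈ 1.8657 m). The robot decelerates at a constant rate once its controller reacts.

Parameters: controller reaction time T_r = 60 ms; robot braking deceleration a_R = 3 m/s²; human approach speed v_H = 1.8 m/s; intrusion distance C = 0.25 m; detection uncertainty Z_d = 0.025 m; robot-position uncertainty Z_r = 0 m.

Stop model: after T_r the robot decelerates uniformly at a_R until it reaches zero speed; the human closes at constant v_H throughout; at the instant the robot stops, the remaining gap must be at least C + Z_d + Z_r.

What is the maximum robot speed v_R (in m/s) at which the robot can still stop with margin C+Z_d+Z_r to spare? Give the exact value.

collect terms ⇒ (1/6)·v_R² + (33/50)·v_R + (-556/375) = 0
  disc = (33/50)² − 4·(1/6)·(-556/375) = 32041/22500 ; √disc = 179/150
  v_R = (−(33/50) + 179/150) / (2·(1/6)) = 8/5 m/s
check:
braking lasts T_s = (8/5)/3 = 0.5333 s
robot in T_r: 1.6000·0.0600 = 0.0960 m
robot covers 1.6000·0.5333 − ½·3.0000·0.5333² = 0.4267 m while stopping
human closes 1.8000·0.5933 = 1.0680 m
C+Z_d+Z_r = 0.2500+0.0250+0.0000 = 0.2750 m
sum ≈ 0.0960+0.4267+1.0680+0.2750 ≈ 1.8657 m = S ✓

v_R_max = 8/5 m/s = 1.6000 m/s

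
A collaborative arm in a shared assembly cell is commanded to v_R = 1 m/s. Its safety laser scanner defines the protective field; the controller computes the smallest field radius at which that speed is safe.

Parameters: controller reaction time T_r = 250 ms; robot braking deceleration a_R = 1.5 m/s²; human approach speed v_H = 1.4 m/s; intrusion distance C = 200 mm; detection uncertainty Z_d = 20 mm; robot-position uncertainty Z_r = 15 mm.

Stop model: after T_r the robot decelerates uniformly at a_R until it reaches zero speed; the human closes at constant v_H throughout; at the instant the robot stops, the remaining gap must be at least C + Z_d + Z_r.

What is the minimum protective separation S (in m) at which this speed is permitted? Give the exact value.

S_min = 1261/600 m = 2.1017 m

T_s = v_R/a_R = 1/(3/2) = 0.6667 s
reaction-phase robot travel = 1.0000·0.2500 = 0.2500 m
braking distance = 1.0000²/(2·1.5000) = 0.3333 m
human over T_r+T_s: 1.4000·(0.2500+0.6667) = 1.2833 m
C+Z_d+Z_r = 0.2000+0.0200+0.0150 = 0.2350 m
S_min ≈ 0.2500+0.3333+1.2833+0.2350  ⇒  S_min = 1261/600 m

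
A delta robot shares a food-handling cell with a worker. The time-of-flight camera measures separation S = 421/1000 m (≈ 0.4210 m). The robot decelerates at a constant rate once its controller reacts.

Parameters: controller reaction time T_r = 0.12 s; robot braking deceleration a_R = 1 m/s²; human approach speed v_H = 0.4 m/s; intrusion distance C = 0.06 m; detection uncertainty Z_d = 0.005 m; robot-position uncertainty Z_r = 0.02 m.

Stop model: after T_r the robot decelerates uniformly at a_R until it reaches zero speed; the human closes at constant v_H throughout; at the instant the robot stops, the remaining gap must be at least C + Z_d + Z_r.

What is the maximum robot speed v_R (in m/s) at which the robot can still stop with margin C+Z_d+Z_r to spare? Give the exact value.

v_R_max = 2/5 m/s = 0.4000 m/s

collect terms ⇒ (1/2)·v_R² + (13/25)·v_R + (-36/125) = 0
  disc = (13/25)² − 4·(1/2)·(-36/125) = 529/625 ; √disc = 23/25
  v_R = (−(13/25) + 23/25) / (2·(1/2)) = 2/5 m/s
check:
braking lasts T_s = (2/5)/1 = 0.4000 s
reaction-phase robot travel = 0.4000·0.1200 = 0.0480 m
robot covers 0.4000·0.4000 − ½·1.0000·0.4000² = 0.0800 m while stopping
person approaches 0.4000·(0.1200+0.4000) = 0.2080 m
margins: 0.0600+0.0050+0.0200 = 0.0850 m
sum ≈ 0.0480+0.0800+0.2080+0.0850 ≈ 0.4210 m = S ✓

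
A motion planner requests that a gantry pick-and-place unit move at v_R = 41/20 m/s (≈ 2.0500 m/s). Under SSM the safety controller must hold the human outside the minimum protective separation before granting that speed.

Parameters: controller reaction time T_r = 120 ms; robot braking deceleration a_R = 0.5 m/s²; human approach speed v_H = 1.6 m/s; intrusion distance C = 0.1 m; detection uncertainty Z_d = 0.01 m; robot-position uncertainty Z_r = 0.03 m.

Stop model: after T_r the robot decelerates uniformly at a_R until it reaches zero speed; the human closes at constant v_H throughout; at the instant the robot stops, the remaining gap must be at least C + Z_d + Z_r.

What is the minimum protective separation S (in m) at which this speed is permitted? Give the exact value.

stop time T_s = (41/20)/(1/2) = 4.1000 s
reaction-phase robot travel = 2.0500·0.1200 = 0.2460 m
robot under decel: 2.0500²/(2·0.5000) = 4.2025 m
human closes 1.6000·4.2200 = 6.7520 m
C+Z_d+Z_r = 0.1000+0.0100+0.0300 = 0.1400 m
S_min ≈ 0.2460+4.2025+6.7520+0.1400  ⇒  S_min = 22681/2000 m

S_min = 22681/2000 m = 11.3405 m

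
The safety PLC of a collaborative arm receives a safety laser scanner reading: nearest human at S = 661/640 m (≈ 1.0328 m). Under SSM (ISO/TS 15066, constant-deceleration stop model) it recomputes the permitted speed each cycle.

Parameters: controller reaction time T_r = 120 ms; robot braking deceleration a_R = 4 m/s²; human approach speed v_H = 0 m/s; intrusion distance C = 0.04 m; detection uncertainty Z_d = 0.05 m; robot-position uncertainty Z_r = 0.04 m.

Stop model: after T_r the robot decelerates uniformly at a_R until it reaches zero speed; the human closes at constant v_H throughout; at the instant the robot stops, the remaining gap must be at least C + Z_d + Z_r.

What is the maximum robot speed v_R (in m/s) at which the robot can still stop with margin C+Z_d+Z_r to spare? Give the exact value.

collect terms ⇒ (1/8)·v_R² + (3/25)·v_R + (-2889/3200) = 0
  disc = (3/25)² − 4·(1/8)·(-2889/3200) = 74529/160000 ; √disc = 273/400
  v_R = (−(3/25) + 273/400) / (2·(1/8)) = 9/4 m/s
check:
stop time T_s = (9/4)/4 = 0.5625 s
reaction-phase robot travel = 2.2500·0.1200 = 0.2700 m
robot covers 2.2500·0.5625 − ½·4.0000·0.5625² = 0.6328 m while stopping
human over T_r+T_s: 0.0000·(0.1200+0.5625) = 0.0000 m
residual clearance needed = 0.0400+0.0500+0.0400 = 0.1300 m
sum ≈ 0.2700+0.6328+0.0000+0.1300 ≈ 1.0328 m = S ✓

v_R_max = 9/4 m/s = 2.2500 m/s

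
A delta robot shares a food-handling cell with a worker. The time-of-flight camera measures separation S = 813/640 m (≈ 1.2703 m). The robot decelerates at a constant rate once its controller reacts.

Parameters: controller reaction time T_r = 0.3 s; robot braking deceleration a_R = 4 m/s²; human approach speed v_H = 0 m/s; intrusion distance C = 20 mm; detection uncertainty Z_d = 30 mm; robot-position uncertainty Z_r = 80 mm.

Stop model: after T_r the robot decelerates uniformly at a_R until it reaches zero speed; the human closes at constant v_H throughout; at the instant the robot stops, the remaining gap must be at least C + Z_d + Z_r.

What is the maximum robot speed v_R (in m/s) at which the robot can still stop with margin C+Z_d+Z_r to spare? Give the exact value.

v_R_max = 41/20 m/s = 2.0500 m/s

quadratic (1/8)·v² + (3/10)·v + (-3649/3200) = 0
  disc = (3/10)² − 4·(1/8)·(-3649/3200) = 169/256 ; √disc = 13/16
  v_R = (−(3/10) + 13/16) / (2·(1/8)) = 41/20 m/s
check:
braking lasts T_s = (41/20)/4 = 0.5125 s
robot covers v_R·T_r = 2.0500·0.3000 = 0.6150 m before braking
robot under decel: 2.0500²/(2·4.0000) = 0.5253 m
human over T_r+T_s: 0.0000·(0.3000+0.5125) = 0.0000 m
C+Z_d+Z_r = 0.0200+0.0300+0.0800 = 0.1300 m
sum ≈ 0.6150+0.5253+0.0000+0.1300 ≈ 1.2703 m = S ✓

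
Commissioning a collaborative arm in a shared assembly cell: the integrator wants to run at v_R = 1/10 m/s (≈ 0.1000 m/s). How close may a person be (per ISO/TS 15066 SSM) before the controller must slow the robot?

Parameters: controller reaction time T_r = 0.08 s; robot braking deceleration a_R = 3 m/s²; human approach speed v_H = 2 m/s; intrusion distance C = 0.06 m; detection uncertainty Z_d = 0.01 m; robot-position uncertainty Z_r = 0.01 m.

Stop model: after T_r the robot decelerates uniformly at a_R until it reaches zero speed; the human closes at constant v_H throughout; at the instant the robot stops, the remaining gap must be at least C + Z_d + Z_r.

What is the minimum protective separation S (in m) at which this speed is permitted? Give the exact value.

S_min = 949/3000 m = 0.3163 m

stop time T_s = (1/10)/3 = 0.0333 s
reaction-phase robot travel = 0.1000·0.0800 = 0.0080 m
robot covers 0.1000·0.0333 − ½·3.0000·0.0333² = 0.0017 m while stopping
person approaches 2.0000·(0.0800+0.0333) = 0.2267 m
margins: 0.0600+0.0100+0.0100 = 0.0800 m
S_min ≈ 0.0080+0.0017+0.2267+0.0800  ⇒  S_min = 949/3000 m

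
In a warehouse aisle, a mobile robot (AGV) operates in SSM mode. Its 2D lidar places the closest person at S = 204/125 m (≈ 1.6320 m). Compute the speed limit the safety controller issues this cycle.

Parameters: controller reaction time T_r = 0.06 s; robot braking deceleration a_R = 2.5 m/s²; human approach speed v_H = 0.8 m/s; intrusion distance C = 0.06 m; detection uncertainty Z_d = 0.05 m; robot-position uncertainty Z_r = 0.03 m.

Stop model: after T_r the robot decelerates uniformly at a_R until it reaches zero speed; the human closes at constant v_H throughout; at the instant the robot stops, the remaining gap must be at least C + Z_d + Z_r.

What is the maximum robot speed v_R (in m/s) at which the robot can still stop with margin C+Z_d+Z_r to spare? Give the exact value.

v_R_max = 19/10 m/s = 1.9000 m/s

at the boundary: (1/5)·v² + (19/50)·v + (-361/250) = 0
  disc = (19/50)² − 4·(1/5)·(-361/250) = 3249/2500 ; √disc = 57/50
  v_R = (−(19/50) + 57/50) / (2·(1/5)) = 19/10 m/s
check:
T_s = v_R/a_R = (19/10)/(5/2) = 0.7600 s
robot in T_r: 1.9000·0.0600 = 0.1140 m
robot covers 1.9000·0.7600 − ½·2.5000·0.7600² = 0.7220 m while stopping
human closes 0.8000·0.8200 = 0.6560 m
residual clearance needed = 0.0600+0.0500+0.0300 = 0.1400 m
sum ≈ 0.1140+0.7220+0.6560+0.1400 ≈ 1.6320 m = S ✓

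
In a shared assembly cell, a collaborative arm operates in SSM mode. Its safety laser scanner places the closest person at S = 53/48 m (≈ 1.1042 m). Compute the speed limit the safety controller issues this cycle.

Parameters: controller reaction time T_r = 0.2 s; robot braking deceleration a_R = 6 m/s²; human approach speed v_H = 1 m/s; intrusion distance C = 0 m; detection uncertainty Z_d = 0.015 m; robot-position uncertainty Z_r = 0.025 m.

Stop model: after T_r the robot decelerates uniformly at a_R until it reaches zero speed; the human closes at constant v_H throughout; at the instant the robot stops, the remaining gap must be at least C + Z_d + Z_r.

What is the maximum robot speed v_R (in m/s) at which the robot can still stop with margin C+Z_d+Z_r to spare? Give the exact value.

quadratic (1/12)·v² + (11/30)·v + (-1037/1200) = 0
  disc = (11/30)² − 4·(1/12)·(-1037/1200) = 169/400 ; √disc = 13/20
  v_R = (−(11/30) + 13/20) / (2·(1/12)) = 17/10 m/s
check:
T_s = v_R/a_R = (17/10)/6 = 0.2833 s
reaction-phase robot travel = 1.7000·0.2000 = 0.3400 m
robot under decel: 1.7000²/(2·6.0000) = 0.2408 m
human closes 1.0000·0.4833 = 0.4833 m
margins: 0.0000+0.0150+0.0250 = 0.0400 m
sum ≈ 0.3400+0.2408+0.4833+0.0400 ≈ 1.1042 m = S ✓

v_R_max = 17/10 m/s = 1.7000 m/s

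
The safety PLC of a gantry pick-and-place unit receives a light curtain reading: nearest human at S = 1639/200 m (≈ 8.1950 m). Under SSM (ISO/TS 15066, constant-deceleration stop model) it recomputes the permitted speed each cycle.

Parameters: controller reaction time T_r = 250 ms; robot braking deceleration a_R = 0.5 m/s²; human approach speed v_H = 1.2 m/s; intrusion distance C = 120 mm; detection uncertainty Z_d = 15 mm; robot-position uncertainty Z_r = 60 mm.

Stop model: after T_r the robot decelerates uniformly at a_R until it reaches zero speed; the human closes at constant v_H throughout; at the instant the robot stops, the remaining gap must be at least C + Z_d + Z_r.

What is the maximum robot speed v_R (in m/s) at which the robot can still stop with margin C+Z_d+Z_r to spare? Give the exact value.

v_R_max = 7/4 m/s = 1.7500 m/s

collect terms ⇒ (1)·v_R² + (53/20)·v_R + (-77/10) = 0
  disc = (53/20)² − 4·(1)·(-77/10) = 15129/400 ; √disc = 123/20
  v_R = (−(53/20) + 123/20) / (2·(1)) = 7/4 m/s
check:
stop time T_s = (7/4)/(1/2) = 3.5000 s
robot covers v_R·T_r = 1.7500·0.2500 = 0.4375 m before braking
braking distance = 1.7500²/(2·0.5000) = 3.0625 m
human over T_r+T_s: 1.2000·(0.2500+3.5000) = 4.5000 m
margins: 0.1200+0.0150+0.0600 = 0.1950 m
sum ≈ 0.4375+3.0625+4.5000+0.1950 ≈ 8.1950 m = S ✓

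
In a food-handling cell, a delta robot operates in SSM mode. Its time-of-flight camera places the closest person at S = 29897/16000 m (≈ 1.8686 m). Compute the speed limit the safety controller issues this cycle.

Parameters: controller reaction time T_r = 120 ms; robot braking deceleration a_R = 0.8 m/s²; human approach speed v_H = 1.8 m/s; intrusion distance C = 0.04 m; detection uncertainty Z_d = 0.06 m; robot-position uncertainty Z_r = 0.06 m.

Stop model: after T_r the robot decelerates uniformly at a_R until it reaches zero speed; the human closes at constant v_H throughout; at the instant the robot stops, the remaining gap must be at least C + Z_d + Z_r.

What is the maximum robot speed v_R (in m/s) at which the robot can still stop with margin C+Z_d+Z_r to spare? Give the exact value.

v_R_max = 11/20 m/s = 0.5500 m/s

collect terms ⇒ (5/8)·v_R² + (237/100)·v_R + (-23881/16000) = 0
  disc = (237/100)² − 4·(5/8)·(-23881/16000) = 1495729/160000 ; √disc = 1223/400
  v_R = (−(237/100) + 1223/400) / (2·(5/8)) = 11/20 m/s
check:
T_s = v_R/a_R = (11/20)/(4/5) = 0.6875 s
reaction-phase robot travel = 0.5500·0.1200 = 0.0660 m
robot covers 0.5500·0.6875 − ½·0.8000·0.6875² = 0.1891 m while stopping
person approaches 1.8000·(0.1200+0.6875) = 1.4535 m
margins: 0.0400+0.0600+0.0600 = 0.1600 m
sum ≈ 0.0660+0.1891+1.4535+0.1600 ≈ 1.8686 m = S ✓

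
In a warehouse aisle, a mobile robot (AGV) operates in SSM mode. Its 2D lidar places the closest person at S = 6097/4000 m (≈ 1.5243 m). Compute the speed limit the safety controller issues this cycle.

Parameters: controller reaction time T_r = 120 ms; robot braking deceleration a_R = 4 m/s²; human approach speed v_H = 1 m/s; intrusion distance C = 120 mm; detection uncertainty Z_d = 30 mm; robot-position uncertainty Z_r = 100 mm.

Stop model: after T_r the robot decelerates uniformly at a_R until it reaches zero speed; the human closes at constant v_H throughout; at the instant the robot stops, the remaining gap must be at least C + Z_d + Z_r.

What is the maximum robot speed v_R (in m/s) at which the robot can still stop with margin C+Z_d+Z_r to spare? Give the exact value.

at the boundary: (1/8)·v² + (37/100)·v + (-4617/4000) = 0
  disc = (37/100)² − 4·(1/8)·(-4617/4000) = 28561/40000 ; √disc = 169/200
  v_R = (−(37/100) + 169/200) / (2·(1/8)) = 19/10 m/s
check:
T_s = v_R/a_R = (19/10)/4 = 0.4750 s
reaction-phase robot travel = 1.9000·0.1200 = 0.2280 m
braking distance = 1.9000²/(2·4.0000) = 0.4512 m
human over T_r+T_s: 1.0000·(0.1200+0.4750) = 0.5950 m
margins: 0.1200+0.0300+0.1000 = 0.2500 m
sum ≈ 0.2280+0.4512+0.5950+0.2500 ≈ 1.5243 m = S ✓

v_R_max = 19/10 m/s = 1.9000 m/s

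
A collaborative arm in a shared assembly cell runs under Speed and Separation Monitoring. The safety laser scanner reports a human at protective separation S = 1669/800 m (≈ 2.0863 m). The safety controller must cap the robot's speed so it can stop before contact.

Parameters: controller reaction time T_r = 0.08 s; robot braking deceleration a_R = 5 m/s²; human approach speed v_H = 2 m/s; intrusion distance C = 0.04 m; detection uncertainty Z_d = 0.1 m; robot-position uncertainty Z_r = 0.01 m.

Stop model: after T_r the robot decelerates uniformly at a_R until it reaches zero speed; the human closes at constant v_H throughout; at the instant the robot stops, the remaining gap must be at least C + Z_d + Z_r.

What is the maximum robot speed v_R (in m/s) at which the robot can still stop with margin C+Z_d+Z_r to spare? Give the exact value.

at the boundary: (1/10)·v² + (12/25)·v + (-1421/800) = 0
  disc = (12/25)² − 4·(1/10)·(-1421/800) = 9409/10000 ; √disc = 97/100
  v_R = (−(12/25) + 97/100) / (2·(1/10)) = 49/20 m/s
check:
braking lasts T_s = (49/20)/5 = 0.4900 s
robot covers v_R·T_r = 2.4500·0.0800 = 0.1960 m before braking
braking distance = 2.4500²/(2·5.0000) = 0.6002 m
human over T_r+T_s: 2.0000·(0.0800+0.4900) = 1.1400 m
margins: 0.0400+0.1000+0.0100 = 0.1500 m
sum ≈ 0.1960+0.6002+1.1400+0.1500 ≈ 2.0863 m = S ✓

v_R_max = 49/20 m/s = 2.4500 m/s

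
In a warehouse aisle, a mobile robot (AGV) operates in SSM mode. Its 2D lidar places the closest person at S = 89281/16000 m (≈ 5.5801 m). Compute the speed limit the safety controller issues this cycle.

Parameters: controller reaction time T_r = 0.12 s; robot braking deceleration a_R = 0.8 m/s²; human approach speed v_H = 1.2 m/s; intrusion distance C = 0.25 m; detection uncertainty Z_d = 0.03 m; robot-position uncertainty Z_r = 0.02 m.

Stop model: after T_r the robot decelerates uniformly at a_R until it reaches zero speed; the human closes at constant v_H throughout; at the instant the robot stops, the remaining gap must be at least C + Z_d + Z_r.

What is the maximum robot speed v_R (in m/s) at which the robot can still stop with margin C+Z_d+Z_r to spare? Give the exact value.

at the boundary: (5/8)·v² + (81/50)·v + (-82177/16000) = 0
  disc = (81/50)² − 4·(5/8)·(-82177/16000) = 2474329/160000 ; √disc = 1573/400
  v_R = (−(81/50) + 1573/400) / (2·(5/8)) = 37/20 m/s
check:
T_s = v_R/a_R = (37/20)/(4/5) = 2.3125 s
robot covers v_R·T_r = 1.8500·0.1200 = 0.2220 m before braking
braking distance = 1.8500²/(2·0.8000) = 2.1391 m
person approaches 1.2000·(0.1200+2.3125) = 2.9190 m
C+Z_d+Z_r = 0.2500+0.0300+0.0200 = 0.3000 m
sum ≈ 0.2220+2.1391+2.9190+0.3000 ≈ 5.5801 m = S ✓

v_R_max = 37/20 m/s = 1.8500 m/s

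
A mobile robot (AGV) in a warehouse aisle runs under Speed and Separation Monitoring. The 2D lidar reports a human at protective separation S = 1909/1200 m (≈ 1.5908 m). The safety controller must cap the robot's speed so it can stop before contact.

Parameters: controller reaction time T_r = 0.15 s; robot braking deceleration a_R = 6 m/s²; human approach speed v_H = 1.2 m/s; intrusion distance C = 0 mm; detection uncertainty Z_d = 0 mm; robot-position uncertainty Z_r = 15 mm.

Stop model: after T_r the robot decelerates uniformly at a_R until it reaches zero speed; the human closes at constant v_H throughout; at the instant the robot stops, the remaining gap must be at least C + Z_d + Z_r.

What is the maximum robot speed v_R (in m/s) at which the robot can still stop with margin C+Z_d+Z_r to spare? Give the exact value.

v_R_max = 5/2 m/s = 2.5000 m/s

at the boundary: (1/12)·v² + (7/20)·v + (-67/48) = 0
  disc = (7/20)² − 4·(1/12)·(-67/48) = 529/900 ; √disc = 23/30
  v_R = (−(7/20) + 23/30) / (2·(1/12)) = 5/2 m/s
check:
stop time T_s = (5/2)/6 = 0.4167 s
reaction-phase robot travel = 2.5000·0.1500 = 0.3750 m
robot under decel: 2.5000²/(2·6.0000) = 0.5208 m
human over T_r+T_s: 1.2000·(0.1500+0.4167) = 0.6800 m
C+Z_d+Z_r = 0.0000+0.0000+0.0150 = 0.0150 m
sum ≈ 0.3750+0.5208+0.6800+0.0150 ≈ 1.5908 m = S ✓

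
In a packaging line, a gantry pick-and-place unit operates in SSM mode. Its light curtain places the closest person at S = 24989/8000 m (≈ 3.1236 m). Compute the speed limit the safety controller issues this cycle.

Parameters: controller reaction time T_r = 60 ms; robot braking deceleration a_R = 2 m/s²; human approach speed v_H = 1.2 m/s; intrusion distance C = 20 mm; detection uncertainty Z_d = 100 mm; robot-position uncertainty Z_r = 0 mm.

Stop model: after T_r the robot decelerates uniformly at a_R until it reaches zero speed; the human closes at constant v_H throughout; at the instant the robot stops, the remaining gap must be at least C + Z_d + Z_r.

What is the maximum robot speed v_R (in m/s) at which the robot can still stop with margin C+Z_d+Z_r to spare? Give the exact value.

quadratic (1/4)·v² + (33/50)·v + (-23453/8000) = 0
  disc = (33/50)² − 4·(1/4)·(-23453/8000) = 134689/40000 ; √disc = 367/200
  v_R = (−(33/50) + 367/200) / (2·(1/4)) = 47/20 m/s
check:
T_s = v_R/a_R = (47/20)/2 = 1.1750 s
reaction-phase robot travel = 2.3500·0.0600 = 0.1410 m
robot under decel: 2.3500²/(2·2.0000) = 1.3806 m
person approaches 1.2000·(0.0600+1.1750) = 1.4820 m
residual clearance needed = 0.0200+0.1000+0.0000 = 0.1200 m
sum ≈ 0.1410+1.3806+1.4820+0.1200 ≈ 3.1236 m = S ✓

v_R_max = 47/20 m/s = 2.3500 m/s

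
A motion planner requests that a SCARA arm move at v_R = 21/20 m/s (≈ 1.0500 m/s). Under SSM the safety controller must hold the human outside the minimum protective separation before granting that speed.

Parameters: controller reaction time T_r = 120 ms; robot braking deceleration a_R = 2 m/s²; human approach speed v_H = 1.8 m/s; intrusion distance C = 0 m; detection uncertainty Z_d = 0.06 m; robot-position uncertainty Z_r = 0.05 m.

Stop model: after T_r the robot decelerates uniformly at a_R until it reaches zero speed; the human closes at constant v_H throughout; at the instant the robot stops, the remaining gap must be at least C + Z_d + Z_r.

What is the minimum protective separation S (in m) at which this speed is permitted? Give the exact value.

stop time T_s = (21/20)/2 = 0.5250 s
reaction-phase robot travel = 1.0500·0.1200 = 0.1260 m
robot under decel: 1.0500²/(2·2.0000) = 0.2756 m
person approaches 1.8000·(0.1200+0.5250) = 1.1610 m
residual clearance needed = 0.0000+0.0600+0.0500 = 0.1100 m
S_min ≈ 0.1260+0.2756+1.1610+0.1100  ⇒  S_min = 13381/8000 m

S_min = 13381/8000 m = 1.6726 m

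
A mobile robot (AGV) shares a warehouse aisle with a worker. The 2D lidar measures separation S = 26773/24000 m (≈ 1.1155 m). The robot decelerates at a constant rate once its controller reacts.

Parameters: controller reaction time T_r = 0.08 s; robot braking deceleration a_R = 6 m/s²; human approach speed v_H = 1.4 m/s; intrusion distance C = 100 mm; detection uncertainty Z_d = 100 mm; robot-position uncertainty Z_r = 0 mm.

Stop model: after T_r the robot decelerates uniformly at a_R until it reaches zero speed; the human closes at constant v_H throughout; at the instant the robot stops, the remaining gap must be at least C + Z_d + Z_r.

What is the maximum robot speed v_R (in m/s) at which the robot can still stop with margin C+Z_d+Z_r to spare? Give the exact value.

v_R_max = 7/4 m/s = 1.7500 m/s

at the boundary: (1/12)·v² + (47/150)·v + (-3857/4800) = 0
  disc = (47/150)² − 4·(1/12)·(-3857/4800) = 14641/40000 ; √disc = 121/200
  v_R = (−(47/150) + 121/200) / (2·(1/12)) = 7/4 m/s
check:
braking lasts T_s = (7/4)/6 = 0.2917 s
robot in T_r: 1.7500·0.0800 = 0.1400 m
braking distance = 1.7500²/(2·6.0000) = 0.2552 m
human closes 1.4000·0.3717 = 0.5203 m
margins: 0.1000+0.1000+0.0000 = 0.2000 m
sum ≈ 0.1400+0.2552+0.5203+0.2000 ≈ 1.1155 m = S ✓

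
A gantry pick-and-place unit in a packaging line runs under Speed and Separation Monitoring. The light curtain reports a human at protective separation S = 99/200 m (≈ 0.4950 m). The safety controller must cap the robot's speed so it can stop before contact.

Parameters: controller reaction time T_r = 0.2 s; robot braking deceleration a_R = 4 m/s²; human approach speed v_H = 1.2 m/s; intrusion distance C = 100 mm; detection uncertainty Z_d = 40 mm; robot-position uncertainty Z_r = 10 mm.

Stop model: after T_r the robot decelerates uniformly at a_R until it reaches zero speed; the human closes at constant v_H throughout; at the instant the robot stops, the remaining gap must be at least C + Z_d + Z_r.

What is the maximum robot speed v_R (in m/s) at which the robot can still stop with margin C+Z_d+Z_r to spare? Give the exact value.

v_R_max = 1/5 m/s = 0.2000 m/s

at the boundary: (1/8)·v² + (1/2)·v + (-21/200) = 0
  disc = (1/2)² − 4·(1/8)·(-21/200) = 121/400 ; √disc = 11/20
  v_R = (−(1/2) + 11/20) / (2·(1/8)) = 1/5 m/s
check:
T_s = v_R/a_R = (1/5)/4 = 0.0500 s
reaction-phase robot travel = 0.2000·0.2000 = 0.0400 m
braking distance = 0.2000²/(2·4.0000) = 0.0050 m
human over T_r+T_s: 1.2000·(0.2000+0.0500) = 0.3000 m
margins: 0.1000+0.0400+0.0100 = 0.1500 m
sum ≈ 0.0400+0.0050+0.3000+0.1500 ≈ 0.4950 m = S ✓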